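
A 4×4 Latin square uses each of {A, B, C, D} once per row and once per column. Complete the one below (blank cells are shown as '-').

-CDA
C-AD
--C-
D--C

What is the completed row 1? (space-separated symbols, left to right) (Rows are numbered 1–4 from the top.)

B C D A

Cell (r1,c1): row 1 has {A,C,D}; column 1 has {C,D} → B.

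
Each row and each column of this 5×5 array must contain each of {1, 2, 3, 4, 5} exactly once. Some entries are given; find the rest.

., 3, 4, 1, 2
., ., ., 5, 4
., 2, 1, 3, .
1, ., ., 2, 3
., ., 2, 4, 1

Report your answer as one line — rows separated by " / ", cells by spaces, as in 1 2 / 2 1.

(r1,c1) = 5
(r2,c2) = 1
(r2,c3) = 3
(r3,c1) = 4
(r3,c5) = 5
(r4,c3) = 5
(r5,c1) = 3
(r5,c2) = 5
(r2,c1) = 2
(r4,c2) = 4

5 3 4 1 2 / 2 1 3 5 4 / 4 2 1 3 5 / 1 4 5 2 3 / 3 5 2 4 1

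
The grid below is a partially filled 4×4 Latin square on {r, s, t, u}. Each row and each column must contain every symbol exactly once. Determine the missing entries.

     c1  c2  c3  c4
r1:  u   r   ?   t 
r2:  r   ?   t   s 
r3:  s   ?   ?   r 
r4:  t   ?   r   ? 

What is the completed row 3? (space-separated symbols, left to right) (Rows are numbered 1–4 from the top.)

s t u r

At row 1, column 3: row 1 has {r,t,u}; column 3 has {r,t}; that leaves s.
At row 2, column 2: row 2 has {r,s,t}; column 2 has {r}; that leaves u.
At row 3, column 2: row 3 has {r,s}; column 2 has {r,u}; that leaves t.
At row 3, column 3: row 3 has {r,s,t}; column 3 has {r,s,t}; that leaves u.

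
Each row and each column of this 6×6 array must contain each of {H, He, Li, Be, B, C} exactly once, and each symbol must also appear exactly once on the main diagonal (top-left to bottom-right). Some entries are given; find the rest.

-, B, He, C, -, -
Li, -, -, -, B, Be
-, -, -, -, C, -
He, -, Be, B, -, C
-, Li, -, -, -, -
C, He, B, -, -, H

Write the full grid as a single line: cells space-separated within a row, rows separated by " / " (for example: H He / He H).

Be B He C H Li / Li C H He B Be / B Be Li H C He / He H Be B Li C / H Li C Be He B / C He B Li Be H

row 1 has {He,B,C}; column 1 has {He,Li,C}; the diagonal has {H,B} — only Be is left for (r1,c1).
row 1 has {He,Be,B,C}; column 6 has {H,Be,C} — only Li is left for (r1,c6).
row 2 has {Li,Be,B}; column 2 has {He,Li,B}; the diagonal has {H,Be,B} — only C is left for (r2,c2).
row 2 has {Li,Be,B,C}; column 3 has {He,Be,B} — only H is left for (r2,c3).
row 2 has {H,Li,Be,B,C}; column 4 has {B,C} — only He is left for (r2,c4).
row 3 has {C}; column 3 has {H,He,Be,B}; the diagonal has {H,Be,B,C} — only Li is left for (r3,c3).
row 4 has {He,Be,B,C}; column 2 has {He,Li,B,C} — only H is left for (r4,c2).
row 4 has {H,He,Be,B,C}; column 5 has {B,C} — only Li is left for (r4,c5).
row 5 has {Li}; column 3 has {H,He,Li,Be,B} — only C is left for (r5,c3).
row 5 has {Li,C}; column 5 has {Li,B,C}; the diagonal has {H,Li,Be,B,C} — only He is left for (r5,c5).
row 5 has {He,Li,C}; column 6 has {H,Li,Be,C} — only B is left for (r5,c6).
row 6 has {H,He,B,C}; column 5 has {He,Li,B,C} — only Be is left for (r6,c5).
row 1 has {He,Li,Be,B,C}; column 5 has {He,Li,Be,B,C} — only H is left for (r1,c5).
row 3 has {Li,C}; column 2 has {H,He,Li,B,C} — only Be is left for (r3,c2).
row 3 has {Li,Be,C}; column 4 has {He,B,C} — only H is left for (r3,c4).
row 3 has {H,Li,Be,C}; column 6 has {H,Li,Be,B,C} — only He is left for (r3,c6).
row 5 has {He,Li,B,C}; column 1 has {He,Li,Be,C} — only H is left for (r5,c1).
row 5 has {H,He,Li,B,C}; column 4 has {H,He,B,C} — only Be is left for (r5,c4).
row 6 has {H,He,Be,B,C}; column 4 has {H,He,Be,B,C} — only Li is left for (r6,c4).
row 3 has {H,He,Li,Be,C}; column 1 has {H,He,Li,Be,C} — only B is left for (r3,c1).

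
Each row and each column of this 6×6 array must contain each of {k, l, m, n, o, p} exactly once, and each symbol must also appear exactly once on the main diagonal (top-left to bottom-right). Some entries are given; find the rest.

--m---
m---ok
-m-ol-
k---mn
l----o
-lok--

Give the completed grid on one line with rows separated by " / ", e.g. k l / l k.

o p m n k l / m n l p o k / n m k o l p / k o p l m n / l k n m p o / p l o k n m

Cell (r3,c6): row 3 has {l,m,o}; column 6 has {k,n,o} → p.
Cell (r6,c6): row 6 has {k,l,o}; column 6 has {k,n,o,p}; the diagonal is empty so far → m.
Cell (r1,c6): row 1 has {m}; column 6 has {k,m,n,o,p} → l.
Cell (r3,c1): row 3 has {l,m,o,p}; column 1 has {k,l,m} → n.
Cell (r3,c3): row 3 has {l,m,n,o,p}; column 3 has {m,o}; the diagonal has {m} → k.
Cell (r6,c1): row 6 has {k,l,m,o}; column 1 has {k,l,m,n} → p.
Cell (r6,c5): row 6 has {k,l,m,o,p}; column 5 has {l,m,o} → n.
Cell (r1,c1): row 1 has {l,m}; column 1 has {k,l,m,n,p}; the diagonal has {k,m} → o.
Cell (r5,c5): row 5 has {l,o}; column 5 has {l,m,n,o}; the diagonal has {k,m,o} → p.
Cell (r1,c5): row 1 has {l,m,o}; column 5 has {l,m,n,o,p} → k.
Cell (r2,c2): row 2 has {k,m,o}; column 2 has {l,m}; the diagonal has {k,m,o,p} → n.
Cell (r4,c4): row 4 has {k,m,n}; column 4 has {k,o}; the diagonal has {k,m,n,o,p} → l.
Cell (r5,c2): row 5 has {l,o,p}; column 2 has {l,m,n} → k.
Cell (r5,c3): row 5 has {k,l,o,p}; column 3 has {k,m,o} → n.
Cell (r5,c4): row 5 has {k,l,n,o,p}; column 4 has {k,l,o} → m.
Cell (r1,c2): row 1 has {k,l,m,o}; column 2 has {k,l,m,n} → p.
Cell (r1,c4): row 1 has {k,l,m,o,p}; column 4 has {k,l,m,o} → n.
Cell (r2,c4): row 2 has {k,m,n,o}; column 4 has {k,l,m,n,o} → p.
Cell (r4,c2): row 4 has {k,l,m,n}; column 2 has {k,l,m,n,p} → o.
Cell (r4,c3): row 4 has {k,l,m,n,o}; column 3 has {k,m,n,o} → p.
Cell (r2,c3): row 2 has {k,m,n,o,p}; column 3 has {k,m,n,o,p} → l.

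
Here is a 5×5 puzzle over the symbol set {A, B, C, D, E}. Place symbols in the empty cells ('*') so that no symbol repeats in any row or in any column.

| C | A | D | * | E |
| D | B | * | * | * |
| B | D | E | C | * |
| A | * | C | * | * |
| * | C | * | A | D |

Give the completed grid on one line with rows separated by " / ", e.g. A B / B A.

C A D B E / D B A E C / B D E C A / A E C D B / E C B A D

row 1 has {A,C,D,E}; column 4 has {A,C} — only B is left for (r1,c4).
row 2 has {B,D}; column 3 has {C,D,E} — only A is left for (r2,c3).
row 2 has {A,B,D}; column 4 has {A,B,C} — only E is left for (r2,c4).
row 2 has {A,B,D,E}; column 5 has {D,E} — only C is left for (r2,c5).
row 3 has {B,C,D,E}; column 5 has {C,D,E} — only A is left for (r3,c5).
row 4 has {A,C}; column 2 has {A,B,C,D} — only E is left for (r4,c2).
row 4 has {A,C,E}; column 4 has {A,B,C,E} — only D is left for (r4,c4).
row 4 has {A,C,D,E}; column 5 has {A,C,D,E} — only B is left for (r4,c5).
row 5 has {A,C,D}; column 1 has {A,B,C,D} — only E is left for (r5,c1).
row 5 has {A,C,D,E}; column 3 has {A,C,D,E} — only B is left for (r5,c3).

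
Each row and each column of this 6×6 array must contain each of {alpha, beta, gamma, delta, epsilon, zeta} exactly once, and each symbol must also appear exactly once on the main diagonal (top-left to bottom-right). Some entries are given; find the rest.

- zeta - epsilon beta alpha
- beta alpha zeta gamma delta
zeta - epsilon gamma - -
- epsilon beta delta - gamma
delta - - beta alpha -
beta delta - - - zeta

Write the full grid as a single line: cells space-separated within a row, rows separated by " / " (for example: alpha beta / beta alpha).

gamma zeta delta epsilon beta alpha / epsilon beta alpha zeta gamma delta / zeta alpha epsilon gamma delta beta / alpha epsilon beta delta zeta gamma / delta gamma zeta beta alpha epsilon / beta delta gamma alpha epsilon zeta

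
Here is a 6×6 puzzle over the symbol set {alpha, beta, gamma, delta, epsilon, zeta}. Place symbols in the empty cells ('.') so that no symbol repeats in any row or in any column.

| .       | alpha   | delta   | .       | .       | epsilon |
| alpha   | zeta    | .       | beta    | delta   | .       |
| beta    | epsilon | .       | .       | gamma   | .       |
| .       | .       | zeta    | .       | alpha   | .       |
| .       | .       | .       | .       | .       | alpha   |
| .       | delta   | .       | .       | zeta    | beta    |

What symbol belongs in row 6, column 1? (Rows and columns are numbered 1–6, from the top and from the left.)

epsilon

row 1 has {alpha,delta,epsilon}; column 5 has {alpha,gamma,delta,zeta} — only beta is left for (r1,c5).
row 2 has {alpha,beta,delta,zeta}; column 6 has {alpha,beta,epsilon} — only gamma is left for (r2,c6).
row 3 has {beta,gamma,epsilon}; column 3 has {delta,zeta} — only alpha is left for (r3,c3).
row 4 has {alpha,zeta}; column 6 has {alpha,beta,gamma,epsilon} — only delta is left for (r4,c6).
row 5 has {alpha}; column 5 has {alpha,beta,gamma,delta,zeta} — only epsilon is left for (r5,c5).
row 2 has {alpha,beta,gamma,delta,zeta}; column 3 has {alpha,delta,zeta} — only epsilon is left for (r2,c3).
row 3 has {alpha,beta,gamma,epsilon}; column 6 has {alpha,beta,gamma,delta,epsilon} — only zeta is left for (r3,c6).
row 6 has {beta,delta,zeta}; column 3 has {alpha,delta,epsilon,zeta} — only gamma is left for (r6,c3).
row 3 has {alpha,beta,gamma,epsilon,zeta}; column 4 has {beta} — only delta is left for (r3,c4).
row 5 has {alpha,epsilon}; column 3 has {alpha,gamma,delta,epsilon,zeta} — only beta is left for (r5,c3).
row 6 has {beta,gamma,delta,zeta}; column 1 has {alpha,beta} — only epsilon is left for (r6,c1).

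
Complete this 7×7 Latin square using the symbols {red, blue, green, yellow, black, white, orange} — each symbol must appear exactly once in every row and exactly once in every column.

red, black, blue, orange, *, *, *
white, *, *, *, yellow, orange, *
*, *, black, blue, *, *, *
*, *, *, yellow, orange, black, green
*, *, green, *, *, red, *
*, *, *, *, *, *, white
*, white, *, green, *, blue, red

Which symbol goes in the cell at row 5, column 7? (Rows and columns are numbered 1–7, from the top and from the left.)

(r1,c7) = yellow
(r2,c3) = red
(r2,c4) = black
(r2,c7) = blue
(r3,c7) = orange
(r4,c1) = blue
(r4,c2) = red
(r4,c3) = white
(r5,c4) = white
(r5,c7) = black

black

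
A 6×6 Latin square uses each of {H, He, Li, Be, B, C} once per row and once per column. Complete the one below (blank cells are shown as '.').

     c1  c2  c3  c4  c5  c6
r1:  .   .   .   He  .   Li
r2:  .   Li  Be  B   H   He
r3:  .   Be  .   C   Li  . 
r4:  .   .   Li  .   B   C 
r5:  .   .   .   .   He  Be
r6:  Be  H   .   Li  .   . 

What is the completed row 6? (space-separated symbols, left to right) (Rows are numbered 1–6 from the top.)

Be H He Li C B

(r2,c1) = C
(r4,c2) = He
(r5,c4) = H
(r6,c5) = C
(r6,c6) = B
(r1,c5) = Be
(r3,c6) = H
(r4,c1) = H
(r4,c4) = Be
(r6,c3) = He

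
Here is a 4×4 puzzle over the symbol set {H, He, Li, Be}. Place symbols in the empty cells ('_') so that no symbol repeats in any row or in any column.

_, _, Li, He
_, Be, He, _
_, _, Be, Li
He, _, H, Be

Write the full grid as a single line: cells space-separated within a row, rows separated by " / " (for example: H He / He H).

At row 1, column 2: row 1 has {He,Li}; column 2 has {Be}; that leaves H.
At row 2, column 4: row 2 has {He,Be}; column 4 has {He,Li,Be}; that leaves H.
At row 3, column 1: row 3 has {Li,Be}; column 1 has {He}; that leaves H.
At row 3, column 2: row 3 has {H,Li,Be}; column 2 has {H,Be}; that leaves He.
At row 4, column 2: row 4 has {H,He,Be}; column 2 has {H,He,Be}; that leaves Li.
At row 1, column 1: row 1 has {H,He,Li}; column 1 has {H,He}; that leaves Be.
At row 2, column 1: row 2 has {H,He,Be}; column 1 has {H,He,Be}; that leaves Li.

Be H Li He / Li Be He H / H He Be Li / He Li H Be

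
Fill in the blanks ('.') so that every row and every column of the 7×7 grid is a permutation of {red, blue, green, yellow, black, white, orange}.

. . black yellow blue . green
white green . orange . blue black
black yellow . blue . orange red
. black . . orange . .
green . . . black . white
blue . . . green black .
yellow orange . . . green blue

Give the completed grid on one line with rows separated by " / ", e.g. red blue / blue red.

orange white black yellow blue red green / white green red orange yellow blue black / black yellow green blue white orange red / red black blue green orange white yellow / green blue orange red black yellow white / blue red yellow white green black orange / yellow orange white black red green blue

(r3,c5) = white
(r4,c1) = red
(r4,c7) = yellow
(r5,c4) = red
(r5,c6) = yellow
(r6,c4) = white
(r6,c7) = orange
(r7,c4) = black
(r7,c5) = red
(r1,c1) = orange
(r2,c5) = yellow
(r3,c3) = green
(r4,c4) = green
(r4,c6) = white
(r5,c2) = blue
(r5,c3) = orange
(r6,c2) = red
(r6,c3) = yellow
(r7,c3) = white
(r1,c2) = white
(r1,c6) = red
(r2,c3) = red
(r4,c3) = blue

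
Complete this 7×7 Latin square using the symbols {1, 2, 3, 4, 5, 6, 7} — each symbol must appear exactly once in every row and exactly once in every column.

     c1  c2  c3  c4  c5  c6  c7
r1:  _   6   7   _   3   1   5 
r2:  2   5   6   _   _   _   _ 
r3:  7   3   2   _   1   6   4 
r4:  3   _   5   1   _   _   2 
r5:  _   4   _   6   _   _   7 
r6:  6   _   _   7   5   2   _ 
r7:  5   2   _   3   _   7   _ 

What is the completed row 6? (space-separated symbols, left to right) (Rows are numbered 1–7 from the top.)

6 1 4 7 5 2 3

At row 1, column 1: row 1 has {1,3,5,6,7}; column 1 has {2,3,5,6,7}; that leaves 4.
At row 1, column 4: row 1 has {1,3,4,5,6,7}; column 4 has {1,3,6,7}; that leaves 2.
At row 2, column 4: row 2 has {2,5,6}; column 4 has {1,2,3,6,7}; that leaves 4.
At row 2, column 5: row 2 has {2,4,5,6}; column 5 has {1,3,5}; that leaves 7.
At row 2, column 6: row 2 has {2,4,5,6,7}; column 6 has {1,2,6,7}; that leaves 3.
At row 2, column 7: row 2 has {2,3,4,5,6,7}; column 7 has {2,4,5,7}; that leaves 1.
At row 3, column 4: row 3 has {1,2,3,4,6,7}; column 4 has {1,2,3,4,6,7}; that leaves 5.
At row 4, column 2: row 4 has {1,2,3,5}; column 2 has {2,3,4,5,6}; that leaves 7.
At row 4, column 6: row 4 has {1,2,3,5,7}; column 6 has {1,2,3,6,7}; that leaves 4.
At row 5, column 1: row 5 has {4,6,7}; column 1 has {2,3,4,5,6,7}; that leaves 1.
At row 5, column 3: row 5 has {1,4,6,7}; column 3 has {2,5,6,7}; that leaves 3.
At row 5, column 5: row 5 has {1,3,4,6,7}; column 5 has {1,3,5,7}; that leaves 2.
At row 5, column 6: row 5 has {1,2,3,4,6,7}; column 6 has {1,2,3,4,6,7}; that leaves 5.
At row 6, column 2: row 6 has {2,5,6,7}; column 2 has {2,3,4,5,6,7}; that leaves 1.
At row 6, column 3: row 6 has {1,2,5,6,7}; column 3 has {2,3,5,6,7}; that leaves 4.
At row 6, column 7: row 6 has {1,2,4,5,6,7}; column 7 has {1,2,4,5,7}; that leaves 3.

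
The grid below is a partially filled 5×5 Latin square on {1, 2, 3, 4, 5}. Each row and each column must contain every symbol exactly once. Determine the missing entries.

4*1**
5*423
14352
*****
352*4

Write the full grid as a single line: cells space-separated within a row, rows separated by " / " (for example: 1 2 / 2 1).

(r1,c4) = 3
(r1,c5) = 5
(r2,c2) = 1
(r4,c1) = 2
(r4,c2) = 3
(r4,c3) = 5
(r4,c5) = 1
(r5,c4) = 1
(r1,c2) = 2
(r4,c4) = 4

4 2 1 3 5 / 5 1 4 2 3 / 1 4 3 5 2 / 2 3 5 4 1 / 3 5 2 1 4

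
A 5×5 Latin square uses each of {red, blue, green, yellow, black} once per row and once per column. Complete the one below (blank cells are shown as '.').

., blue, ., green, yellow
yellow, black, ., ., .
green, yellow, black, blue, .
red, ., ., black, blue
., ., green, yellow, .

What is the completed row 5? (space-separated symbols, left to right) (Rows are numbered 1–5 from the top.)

blue red green yellow black

At row 1, column 1: row 1 has {blue,green,yellow}; column 1 has {red,green,yellow}; that leaves black.
At row 1, column 3: row 1 has {blue,green,yellow,black}; column 3 has {green,black}; that leaves red.
At row 2, column 3: row 2 has {yellow,black}; column 3 has {red,green,black}; that leaves blue.
At row 2, column 4: row 2 has {blue,yellow,black}; column 4 has {blue,green,yellow,black}; that leaves red.
At row 2, column 5: row 2 has {red,blue,yellow,black}; column 5 has {blue,yellow}; that leaves green.
At row 3, column 5: row 3 has {blue,green,yellow,black}; column 5 has {blue,green,yellow}; that leaves red.
At row 4, column 2: row 4 has {red,blue,black}; column 2 has {blue,yellow,black}; that leaves green.
At row 4, column 3: row 4 has {red,blue,green,black}; column 3 has {red,blue,green,black}; that leaves yellow.
At row 5, column 1: row 5 has {green,yellow}; column 1 has {red,green,yellow,black}; that leaves blue.
At row 5, column 2: row 5 has {blue,green,yellow}; column 2 has {blue,green,yellow,black}; that leaves red.
At row 5, column 5: row 5 has {red,blue,green,yellow}; column 5 has {red,blue,green,yellow}; that leaves black.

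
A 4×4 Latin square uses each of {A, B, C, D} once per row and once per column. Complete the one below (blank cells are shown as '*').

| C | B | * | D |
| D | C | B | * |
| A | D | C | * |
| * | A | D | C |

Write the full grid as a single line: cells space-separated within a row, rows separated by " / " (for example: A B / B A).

At row 1, column 3: row 1 has {B,C,D}; column 3 has {B,C,D}; that leaves A.
At row 2, column 4: row 2 has {B,C,D}; column 4 has {C,D}; that leaves A.
At row 3, column 4: row 3 has {A,C,D}; column 4 has {A,C,D}; that leaves B.
At row 4, column 1: row 4 has {A,C,D}; column 1 has {A,C,D}; that leaves B.

C B A D / D C B A / A D C B / B A D C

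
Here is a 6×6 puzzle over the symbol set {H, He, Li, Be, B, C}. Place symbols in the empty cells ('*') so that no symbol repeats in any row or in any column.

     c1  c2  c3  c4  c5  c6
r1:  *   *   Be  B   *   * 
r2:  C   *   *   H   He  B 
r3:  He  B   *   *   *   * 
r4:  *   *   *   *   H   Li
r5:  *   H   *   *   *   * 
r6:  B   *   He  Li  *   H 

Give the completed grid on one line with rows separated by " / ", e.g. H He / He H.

(r2,c3): row 2 has {H,He,B,C}; column 3 has {He,Be}, so it must be Li.
(r4,c1): row 4 has {H,Li}; column 1 has {He,B,C}, so it must be Be.
(r5,c1): row 5 has {H}; column 1 has {He,Be,B,C}, so it must be Li.
(r1,c1): row 1 has {Be,B}; column 1 has {He,Li,Be,B,C}, so it must be H.
(r2,c2): row 2 has {H,He,Li,B,C}; column 2 has {H,B}, so it must be Be.
(r6,c2): row 6 has {H,He,Li,B}; column 2 has {H,Be,B}, so it must be C.
(r6,c5): row 6 has {H,He,Li,B,C}; column 5 has {H,He}, so it must be Be.
(r4,c2): row 4 has {H,Li,Be}; column 2 has {H,Be,B,C}, so it must be He.
(r4,c4): row 4 has {H,He,Li,Be}; column 4 has {H,Li,B}, so it must be C.
(r1,c2): row 1 has {H,Be,B}; column 2 has {H,He,Be,B,C}, so it must be Li.
(r1,c5): row 1 has {H,Li,Be,B}; column 5 has {H,He,Be}, so it must be C.
(r1,c6): row 1 has {H,Li,Be,B,C}; column 6 has {H,Li,B}, so it must be He.
(r3,c4): row 3 has {He,B}; column 4 has {H,Li,B,C}, so it must be Be.
(r3,c5): row 3 has {He,Be,B}; column 5 has {H,He,Be,C}, so it must be Li.
(r3,c6): row 3 has {He,Li,Be,B}; column 6 has {H,He,Li,B}, so it must be C.
(r4,c3): row 4 has {H,He,Li,Be,C}; column 3 has {He,Li,Be}, so it must be B.
(r5,c3): row 5 has {H,Li}; column 3 has {He,Li,Be,B}, so it must be C.
(r5,c4): row 5 has {H,Li,C}; column 4 has {H,Li,Be,B,C}, so it must be He.
(r5,c5): row 5 has {H,He,Li,C}; column 5 has {H,He,Li,Be,C}, so it must be B.
(r5,c6): row 5 has {H,He,Li,B,C}; column 6 has {H,He,Li,B,C}, so it must be Be.
(r3,c3): row 3 has {He,Li,Be,B,C}; column 3 has {He,Li,Be,B,C}, so it must be H.

H Li Be B C He / C Be Li H He B / He B H Be Li C / Be He B C H Li / Li H C He B Be / B C He Li Be H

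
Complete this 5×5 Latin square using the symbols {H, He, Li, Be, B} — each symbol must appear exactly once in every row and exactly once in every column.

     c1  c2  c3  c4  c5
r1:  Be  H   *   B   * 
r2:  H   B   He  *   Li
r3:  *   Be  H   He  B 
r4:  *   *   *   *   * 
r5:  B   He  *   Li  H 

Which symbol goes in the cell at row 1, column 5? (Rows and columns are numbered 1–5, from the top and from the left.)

He

At row 1, column 3: row 1 has {H,Be,B}; column 3 has {H,He}; that leaves Li.
At row 1, column 5: row 1 has {H,Li,Be,B}; column 5 has {H,Li,B}; that leaves He.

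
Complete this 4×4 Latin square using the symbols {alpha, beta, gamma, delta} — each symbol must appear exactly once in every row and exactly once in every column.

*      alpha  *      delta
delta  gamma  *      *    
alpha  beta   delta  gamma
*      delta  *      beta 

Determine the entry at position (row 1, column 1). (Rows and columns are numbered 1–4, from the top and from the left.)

beta

(r2,c4) = alpha
(r4,c1) = gamma
(r4,c3) = alpha
(r1,c1) = beta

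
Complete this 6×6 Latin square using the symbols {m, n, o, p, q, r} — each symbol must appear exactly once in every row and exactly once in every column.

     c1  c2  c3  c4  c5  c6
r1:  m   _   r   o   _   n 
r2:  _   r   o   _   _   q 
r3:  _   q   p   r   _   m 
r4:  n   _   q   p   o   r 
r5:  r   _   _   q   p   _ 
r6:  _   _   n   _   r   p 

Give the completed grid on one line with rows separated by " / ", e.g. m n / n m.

m p r o q n / p r o n m q / o q p r n m / n m q p o r / r n m q p o / q o n m r p

row 1 has {m,n,o,r}; column 2 has {q,r} — only p is left for (r1,c2).
row 1 has {m,n,o,p,r}; column 5 has {o,p,r} — only q is left for (r1,c5).
row 2 has {o,q,r}; column 1 has {m,n,r} — only p is left for (r2,c1).
row 3 has {m,p,q,r}; column 1 has {m,n,p,r} — only o is left for (r3,c1).
row 3 has {m,o,p,q,r}; column 5 has {o,p,q,r} — only n is left for (r3,c5).
row 4 has {n,o,p,q,r}; column 2 has {p,q,r} — only m is left for (r4,c2).
row 5 has {p,q,r}; column 3 has {n,o,p,q,r} — only m is left for (r5,c3).
row 5 has {m,p,q,r}; column 6 has {m,n,p,q,r} — only o is left for (r5,c6).
row 6 has {n,p,r}; column 1 has {m,n,o,p,r} — only q is left for (r6,c1).
row 6 has {n,p,q,r}; column 2 has {m,p,q,r} — only o is left for (r6,c2).
row 6 has {n,o,p,q,r}; column 4 has {o,p,q,r} — only m is left for (r6,c4).
row 2 has {o,p,q,r}; column 4 has {m,o,p,q,r} — only n is left for (r2,c4).
row 2 has {n,o,p,q,r}; column 5 has {n,o,p,q,r} — only m is left for (r2,c5).
row 5 has {m,o,p,q,r}; column 2 has {m,o,p,q,r} — only n is left for (r5,c2).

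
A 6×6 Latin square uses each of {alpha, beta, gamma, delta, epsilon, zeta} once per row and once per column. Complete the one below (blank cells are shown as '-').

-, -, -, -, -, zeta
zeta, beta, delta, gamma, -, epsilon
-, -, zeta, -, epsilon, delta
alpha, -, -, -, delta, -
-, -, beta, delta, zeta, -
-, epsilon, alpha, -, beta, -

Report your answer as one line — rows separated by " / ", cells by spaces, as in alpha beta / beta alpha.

(r2,c5): row 2 has {beta,gamma,delta,epsilon,zeta}; column 5 has {beta,delta,epsilon,zeta}, so it must be alpha.
(r6,c4): row 6 has {alpha,beta,epsilon}; column 4 has {gamma,delta}, so it must be zeta.
(r6,c6): row 6 has {alpha,beta,epsilon,zeta}; column 6 has {delta,epsilon,zeta}, so it must be gamma.
(r1,c5): row 1 has {zeta}; column 5 has {alpha,beta,delta,epsilon,zeta}, so it must be gamma.
(r4,c6): row 4 has {alpha,delta}; column 6 has {gamma,delta,epsilon,zeta}, so it must be beta.
(r5,c6): row 5 has {beta,delta,zeta}; column 6 has {beta,gamma,delta,epsilon,zeta}, so it must be alpha.
(r6,c1): row 6 has {alpha,beta,gamma,epsilon,zeta}; column 1 has {alpha,zeta}, so it must be delta.
(r1,c3): row 1 has {gamma,zeta}; column 3 has {alpha,beta,delta,zeta}, so it must be epsilon.
(r4,c3): row 4 has {alpha,beta,delta}; column 3 has {alpha,beta,delta,epsilon,zeta}, so it must be gamma.
(r4,c4): row 4 has {alpha,beta,gamma,delta}; column 4 has {gamma,delta,zeta}, so it must be epsilon.
(r5,c2): row 5 has {alpha,beta,delta,zeta}; column 2 has {beta,epsilon}, so it must be gamma.
(r1,c1): row 1 has {gamma,epsilon,zeta}; column 1 has {alpha,delta,zeta}, so it must be beta.
(r1,c4): row 1 has {beta,gamma,epsilon,zeta}; column 4 has {gamma,delta,epsilon,zeta}, so it must be alpha.
(r3,c1): row 3 has {delta,epsilon,zeta}; column 1 has {alpha,beta,delta,zeta}, so it must be gamma.
(r3,c2): row 3 has {gamma,delta,epsilon,zeta}; column 2 has {beta,gamma,epsilon}, so it must be alpha.
(r3,c4): row 3 has {alpha,gamma,delta,epsilon,zeta}; column 4 has {alpha,gamma,delta,epsilon,zeta}, so it must be beta.
(r4,c2): row 4 has {alpha,beta,gamma,delta,epsilon}; column 2 has {alpha,beta,gamma,epsilon}, so it must be zeta.
(r5,c1): row 5 has {alpha,beta,gamma,delta,zeta}; column 1 has {alpha,beta,gamma,delta,zeta}, so it must be epsilon.
(r1,c2): row 1 has {alpha,beta,gamma,epsilon,zeta}; column 2 has {alpha,beta,gamma,epsilon,zeta}, so it must be delta.

beta delta epsilon alpha gamma zeta / zeta beta delta gamma alpha epsilon / gamma alpha zeta beta epsilon delta / alpha zeta gamma epsilon delta beta / epsilon gamma beta delta zeta alpha / delta epsilon alpha zeta beta gamma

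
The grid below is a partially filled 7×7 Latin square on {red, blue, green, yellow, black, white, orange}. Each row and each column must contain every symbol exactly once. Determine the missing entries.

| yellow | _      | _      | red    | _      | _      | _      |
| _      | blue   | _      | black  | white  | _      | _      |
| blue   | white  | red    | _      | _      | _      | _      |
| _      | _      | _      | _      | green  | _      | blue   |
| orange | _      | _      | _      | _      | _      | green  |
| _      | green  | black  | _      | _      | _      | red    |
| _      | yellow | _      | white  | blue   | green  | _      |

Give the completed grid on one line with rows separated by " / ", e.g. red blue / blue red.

yellow orange green red black blue white / green blue yellow black white red orange / blue white red green orange black yellow / black red white orange green yellow blue / orange black blue yellow red white green / white green black blue yellow orange red / red yellow orange white blue green black

(r6,c1) = white
(r7,c3) = orange
(r7,c7) = black
(r7,c1) = red
(r2,c1) = green
(r2,c3) = yellow
(r2,c7) = orange
(r3,c7) = yellow
(r4,c1) = black
(r4,c3) = white
(r5,c3) = blue
(r5,c4) = yellow
(r1,c3) = green
(r1,c7) = white
(r2,c6) = red
(r4,c4) = orange
(r4,c6) = yellow
(r6,c4) = blue
(r6,c6) = orange
(r3,c4) = green
(r3,c6) = black
(r4,c2) = red
(r5,c2) = black
(r5,c5) = red
(r5,c6) = white
(r6,c5) = yellow
(r1,c2) = orange
(r1,c5) = black
(r1,c6) = blue
(r3,c5) = orange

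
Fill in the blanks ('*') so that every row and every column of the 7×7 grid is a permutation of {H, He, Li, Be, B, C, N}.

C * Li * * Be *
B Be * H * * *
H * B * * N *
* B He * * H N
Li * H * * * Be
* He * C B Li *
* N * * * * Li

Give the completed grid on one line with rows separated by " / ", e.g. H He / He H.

C H Li N He Be B / B Be N H Li C He / H Li B He Be N C / Be B He Li C H N / Li C H B N He Be / N He Be C B Li H / He N C Be H B Li

(r1,c2): row 1 has {Li,Be,C}; column 2 has {He,Be,B,N}, so it must be H.
(r4,c1): row 4 has {H,He,B,N}; column 1 has {H,Li,B,C}, so it must be Be.
(r4,c4): row 4 has {H,He,Be,B,N}; column 4 has {H,C}, so it must be Li.
(r4,c5): row 4 has {H,He,Li,Be,B,N}; column 5 has {B}, so it must be C.
(r5,c2): row 5 has {H,Li,Be}; column 2 has {H,He,Be,B,N}, so it must be C.
(r6,c1): row 6 has {He,Li,B,C}; column 1 has {H,Li,Be,B,C}, so it must be N.
(r6,c3): row 6 has {He,Li,B,C,N}; column 3 has {H,He,Li,B}, so it must be Be.
(r6,c7): row 6 has {He,Li,Be,B,C,N}; column 7 has {Li,Be,N}, so it must be H.
(r7,c1): row 7 has {Li,N}; column 1 has {H,Li,Be,B,C,N}, so it must be He.
(r7,c3): row 7 has {He,Li,N}; column 3 has {H,He,Li,Be,B}, so it must be C.
(r7,c6): row 7 has {He,Li,C,N}; column 6 has {H,Li,Be,N}, so it must be B.
(r2,c3): row 2 has {H,Be,B}; column 3 has {H,He,Li,Be,B,C}, so it must be N.
(r3,c2): row 3 has {H,B,N}; column 2 has {H,He,Be,B,C,N}, so it must be Li.
(r5,c6): row 5 has {H,Li,Be,C}; column 6 has {H,Li,Be,B,N}, so it must be He.
(r7,c4): row 7 has {He,Li,B,C,N}; column 4 has {H,Li,C}, so it must be Be.
(r7,c5): row 7 has {He,Li,Be,B,C,N}; column 5 has {B,C}, so it must be H.
(r2,c6): row 2 has {H,Be,B,N}; column 6 has {H,He,Li,Be,B,N}, so it must be C.
(r2,c7): row 2 has {H,Be,B,C,N}; column 7 has {H,Li,Be,N}, so it must be He.
(r3,c4): row 3 has {H,Li,B,N}; column 4 has {H,Li,Be,C}, so it must be He.
(r3,c5): row 3 has {H,He,Li,B,N}; column 5 has {H,B,C}, so it must be Be.
(r3,c7): row 3 has {H,He,Li,Be,B,N}; column 7 has {H,He,Li,Be,N}, so it must be C.
(r5,c5): row 5 has {H,He,Li,Be,C}; column 5 has {H,Be,B,C}, so it must be N.
(r1,c5): row 1 has {H,Li,Be,C}; column 5 has {H,Be,B,C,N}, so it must be He.
(r1,c7): row 1 has {H,He,Li,Be,C}; column 7 has {H,He,Li,Be,C,N}, so it must be B.
(r2,c5): row 2 has {H,He,Be,B,C,N}; column 5 has {H,He,Be,B,C,N}, so it must be Li.
(r5,c4): row 5 has {H,He,Li,Be,C,N}; column 4 has {H,He,Li,Be,C}, so it must be B.
(r1,c4): row 1 has {H,He,Li,Be,B,C}; column 4 has {H,He,Li,Be,B,C}, so it must be N.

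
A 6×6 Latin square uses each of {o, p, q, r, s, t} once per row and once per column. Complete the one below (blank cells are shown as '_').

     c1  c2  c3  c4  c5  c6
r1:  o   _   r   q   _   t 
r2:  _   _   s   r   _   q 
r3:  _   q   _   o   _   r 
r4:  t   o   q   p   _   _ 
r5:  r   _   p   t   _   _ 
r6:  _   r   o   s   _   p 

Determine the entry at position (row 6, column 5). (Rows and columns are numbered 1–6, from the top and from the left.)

t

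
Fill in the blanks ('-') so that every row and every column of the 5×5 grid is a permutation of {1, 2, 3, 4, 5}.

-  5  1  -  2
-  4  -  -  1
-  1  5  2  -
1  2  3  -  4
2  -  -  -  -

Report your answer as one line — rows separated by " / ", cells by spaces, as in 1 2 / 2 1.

(r2,c3): row 2 has {1,4}; column 3 has {1,3,5}, so it must be 2.
(r3,c5): row 3 has {1,2,5}; column 5 has {1,2,4}, so it must be 3.
(r4,c4): row 4 has {1,2,3,4}; column 4 has {2}, so it must be 5.
(r5,c2): row 5 has {2}; column 2 has {1,2,4,5}, so it must be 3.
(r5,c3): row 5 has {2,3}; column 3 has {1,2,3,5}, so it must be 4.
(r5,c4): row 5 has {2,3,4}; column 4 has {2,5}, so it must be 1.
(r5,c5): row 5 has {1,2,3,4}; column 5 has {1,2,3,4}, so it must be 5.
(r2,c4): row 2 has {1,2,4}; column 4 has {1,2,5}, so it must be 3.
(r3,c1): row 3 has {1,2,3,5}; column 1 has {1,2}, so it must be 4.
(r1,c1): row 1 has {1,2,5}; column 1 has {1,2,4}, so it must be 3.
(r1,c4): row 1 has {1,2,3,5}; column 4 has {1,2,3,5}, so it must be 4.
(r2,c1): row 2 has {1,2,3,4}; column 1 has {1,2,3,4}, so it must be 5.

3 5 1 4 2 / 5 4 2 3 1 / 4 1 5 2 3 / 1 2 3 5 4 / 2 3 4 1 5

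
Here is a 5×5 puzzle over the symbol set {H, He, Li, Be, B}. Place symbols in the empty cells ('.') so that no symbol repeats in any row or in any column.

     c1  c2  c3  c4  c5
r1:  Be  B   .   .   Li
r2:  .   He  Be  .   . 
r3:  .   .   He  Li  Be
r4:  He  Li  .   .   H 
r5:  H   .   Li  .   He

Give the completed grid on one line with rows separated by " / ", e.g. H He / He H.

Be B H He Li / Li He Be H B / B H He Li Be / He Li B Be H / H Be Li B He

(r1,c3): row 1 has {Li,Be,B}; column 3 has {He,Li,Be}, so it must be H.
(r1,c4): row 1 has {H,Li,Be,B}; column 4 has {Li}, so it must be He.
(r2,c5): row 2 has {He,Be}; column 5 has {H,He,Li,Be}, so it must be B.
(r3,c1): row 3 has {He,Li,Be}; column 1 has {H,He,Be}, so it must be B.
(r3,c2): row 3 has {He,Li,Be,B}; column 2 has {He,Li,B}, so it must be H.
(r4,c3): row 4 has {H,He,Li}; column 3 has {H,He,Li,Be}, so it must be B.
(r4,c4): row 4 has {H,He,Li,B}; column 4 has {He,Li}, so it must be Be.
(r5,c2): row 5 has {H,He,Li}; column 2 has {H,He,Li,B}, so it must be Be.
(r5,c4): row 5 has {H,He,Li,Be}; column 4 has {He,Li,Be}, so it must be B.
(r2,c1): row 2 has {He,Be,B}; column 1 has {H,He,Be,B}, so it must be Li.
(r2,c4): row 2 has {He,Li,Be,B}; column 4 has {He,Li,Be,B}, so it must be H.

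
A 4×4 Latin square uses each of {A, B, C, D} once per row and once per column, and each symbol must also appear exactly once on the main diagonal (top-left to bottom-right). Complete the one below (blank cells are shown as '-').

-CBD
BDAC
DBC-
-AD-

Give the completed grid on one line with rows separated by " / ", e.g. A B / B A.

Cell (r1,c1): row 1 has {B,C,D}; column 1 has {B,D}; the diagonal has {C,D} → A.
Cell (r3,c4): row 3 has {B,C,D}; column 4 has {C,D} → A.
Cell (r4,c1): row 4 has {A,D}; column 1 has {A,B,D} → C.
Cell (r4,c4): row 4 has {A,C,D}; column 4 has {A,C,D}; the diagonal has {A,C,D} → B.

A C B D / B D A C / D B C A / C A D B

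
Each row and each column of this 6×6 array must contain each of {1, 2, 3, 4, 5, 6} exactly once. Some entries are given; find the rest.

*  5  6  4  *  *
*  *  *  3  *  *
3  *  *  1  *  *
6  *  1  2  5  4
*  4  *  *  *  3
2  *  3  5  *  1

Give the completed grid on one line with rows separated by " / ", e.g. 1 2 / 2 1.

1 5 6 4 3 2 / 4 1 5 3 2 6 / 3 2 4 1 6 5 / 6 3 1 2 5 4 / 5 4 2 6 1 3 / 2 6 3 5 4 1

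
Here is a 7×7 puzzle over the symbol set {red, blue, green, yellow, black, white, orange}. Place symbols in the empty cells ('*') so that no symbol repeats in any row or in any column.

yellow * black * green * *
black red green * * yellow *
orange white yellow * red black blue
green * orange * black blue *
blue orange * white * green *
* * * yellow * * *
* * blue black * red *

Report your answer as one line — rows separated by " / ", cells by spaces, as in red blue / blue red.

yellow blue black orange green white red / black red green blue white yellow orange / orange white yellow green red black blue / green yellow orange red black blue white / blue orange red white yellow green black / red black white yellow blue orange green / white green blue black orange red yellow

(r1,c2) = blue
(r3,c4) = green
(r4,c2) = yellow
(r4,c4) = red
(r4,c7) = white
(r5,c3) = red
(r5,c5) = yellow
(r5,c7) = black
(r6,c3) = white
(r6,c6) = orange
(r7,c1) = white
(r7,c2) = green
(r7,c5) = orange
(r7,c7) = yellow
(r1,c4) = orange
(r1,c6) = white
(r1,c7) = red
(r2,c4) = blue
(r2,c5) = white
(r2,c7) = orange
(r6,c1) = red
(r6,c2) = black
(r6,c5) = blue
(r6,c7) = green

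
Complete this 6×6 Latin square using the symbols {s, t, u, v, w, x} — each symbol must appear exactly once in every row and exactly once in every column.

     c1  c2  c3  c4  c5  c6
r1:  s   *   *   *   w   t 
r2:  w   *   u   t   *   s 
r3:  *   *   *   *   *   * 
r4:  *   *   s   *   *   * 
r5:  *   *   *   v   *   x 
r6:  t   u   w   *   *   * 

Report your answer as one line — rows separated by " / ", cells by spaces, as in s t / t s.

s v x u w t / w x u t v s / x s v w t u / v t s x u w / u w t v s x / t u w s x v

(r5,c1): row 5 has {v,x}; column 1 has {s,t,w}, so it must be u.
(r5,c3): row 5 has {u,v,x}; column 3 has {s,u,w}, so it must be t.
(r5,c5): row 5 has {t,u,v,x}; column 5 has {w}, so it must be s.
(r6,c6): row 6 has {t,u,w}; column 6 has {s,t,x}, so it must be v.
(r5,c2): row 5 has {s,t,u,v,x}; column 2 has {u}, so it must be w.
(r6,c5): row 6 has {t,u,v,w}; column 5 has {s,w}, so it must be x.
(r2,c5): row 2 has {s,t,u,w}; column 5 has {s,w,x}, so it must be v.
(r6,c4): row 6 has {t,u,v,w,x}; column 4 has {t,v}, so it must be s.
(r2,c2): row 2 has {s,t,u,v,w}; column 2 has {u,w}, so it must be x.
(r1,c2): row 1 has {s,t,w}; column 2 has {u,w,x}, so it must be v.
(r1,c3): row 1 has {s,t,v,w}; column 3 has {s,t,u,w}, so it must be x.
(r1,c4): row 1 has {s,t,v,w,x}; column 4 has {s,t,v}, so it must be u.
(r3,c3): row 3 is empty so far; column 3 has {s,t,u,w,x}, so it must be v.
(r4,c2): row 4 has {s}; column 2 has {u,v,w,x}, so it must be t.
(r4,c5): row 4 has {s,t}; column 5 has {s,v,w,x}, so it must be u.
(r4,c6): row 4 has {s,t,u}; column 6 has {s,t,v,x}, so it must be w.
(r3,c1): row 3 has {v}; column 1 has {s,t,u,w}, so it must be x.
(r3,c2): row 3 has {v,x}; column 2 has {t,u,v,w,x}, so it must be s.
(r3,c4): row 3 has {s,v,x}; column 4 has {s,t,u,v}, so it must be w.
(r3,c5): row 3 has {s,v,w,x}; column 5 has {s,u,v,w,x}, so it must be t.
(r3,c6): row 3 has {s,t,v,w,x}; column 6 has {s,t,v,w,x}, so it must be u.
(r4,c1): row 4 has {s,t,u,w}; column 1 has {s,t,u,w,x}, so it must be v.
(r4,c4): row 4 has {s,t,u,v,w}; column 4 has {s,t,u,v,w}, so it must be x.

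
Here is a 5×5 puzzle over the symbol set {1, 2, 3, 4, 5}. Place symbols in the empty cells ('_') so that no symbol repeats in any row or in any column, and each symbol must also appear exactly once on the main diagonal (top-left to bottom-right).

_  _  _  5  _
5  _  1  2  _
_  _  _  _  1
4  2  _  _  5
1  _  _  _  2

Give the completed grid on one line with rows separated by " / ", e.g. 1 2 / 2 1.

3 1 2 5 4 / 5 4 1 2 3 / 2 3 5 4 1 / 4 2 3 1 5 / 1 5 4 3 2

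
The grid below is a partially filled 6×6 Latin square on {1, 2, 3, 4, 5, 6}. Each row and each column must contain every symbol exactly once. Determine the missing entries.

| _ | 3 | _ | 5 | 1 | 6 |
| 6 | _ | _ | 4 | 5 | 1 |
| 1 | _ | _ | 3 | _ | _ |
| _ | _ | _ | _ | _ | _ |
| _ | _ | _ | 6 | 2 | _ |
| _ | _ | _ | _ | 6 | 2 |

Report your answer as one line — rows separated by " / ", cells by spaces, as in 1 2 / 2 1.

(r2,c2) = 2
(r2,c3) = 3
(r3,c5) = 4
(r3,c6) = 5
(r4,c5) = 3
(r4,c6) = 4
(r5,c6) = 3
(r6,c4) = 1
(r3,c2) = 6
(r3,c3) = 2
(r4,c4) = 2
(r1,c3) = 4
(r4,c1) = 5
(r4,c2) = 1
(r4,c3) = 6
(r5,c1) = 4
(r5,c2) = 5
(r5,c3) = 1
(r6,c1) = 3
(r6,c2) = 4
(r6,c3) = 5
(r1,c1) = 2

2 3 4 5 1 6 / 6 2 3 4 5 1 / 1 6 2 3 4 5 / 5 1 6 2 3 4 / 4 5 1 6 2 3 / 3 4 5 1 6 2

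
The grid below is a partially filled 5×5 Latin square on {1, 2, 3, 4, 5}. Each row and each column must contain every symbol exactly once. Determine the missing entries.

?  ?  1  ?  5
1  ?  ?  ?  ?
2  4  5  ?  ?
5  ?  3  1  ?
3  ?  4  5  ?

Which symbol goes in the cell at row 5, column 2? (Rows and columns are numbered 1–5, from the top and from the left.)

(r1,c1) = 4
(r2,c3) = 2
(r3,c4) = 3
(r3,c5) = 1
(r4,c2) = 2
(r4,c5) = 4
(r5,c2) = 1

1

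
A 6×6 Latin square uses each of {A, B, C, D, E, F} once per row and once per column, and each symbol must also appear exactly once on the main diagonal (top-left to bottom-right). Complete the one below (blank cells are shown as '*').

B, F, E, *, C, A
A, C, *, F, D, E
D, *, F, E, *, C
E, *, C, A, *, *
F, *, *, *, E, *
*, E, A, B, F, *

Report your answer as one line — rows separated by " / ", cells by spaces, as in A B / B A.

B F E D C A / A C B F D E / D B F E A C / E D C A B F / F A D C E B / C E A B F D

(r1,c4) = D
(r2,c3) = B
(r4,c5) = B
(r5,c3) = D
(r5,c4) = C
(r5,c6) = B
(r6,c1) = C
(r6,c6) = D
(r3,c5) = A
(r4,c2) = D
(r4,c6) = F
(r5,c2) = A
(r3,c2) = B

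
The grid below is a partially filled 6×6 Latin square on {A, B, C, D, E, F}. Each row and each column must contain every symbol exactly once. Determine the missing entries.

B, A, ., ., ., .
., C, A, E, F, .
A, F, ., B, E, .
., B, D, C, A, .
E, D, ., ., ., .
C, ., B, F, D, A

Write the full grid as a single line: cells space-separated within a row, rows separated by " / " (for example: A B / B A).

B A E D C F / D C A E F B / A F C B E D / F B D C A E / E D F A B C / C E B F D A

(r1,c4) = D
(r1,c5) = C
(r2,c1) = D
(r2,c6) = B
(r3,c3) = C
(r3,c6) = D
(r4,c1) = F
(r4,c6) = E
(r5,c3) = F
(r5,c4) = A
(r5,c5) = B
(r5,c6) = C
(r6,c2) = E
(r1,c3) = E
(r1,c6) = F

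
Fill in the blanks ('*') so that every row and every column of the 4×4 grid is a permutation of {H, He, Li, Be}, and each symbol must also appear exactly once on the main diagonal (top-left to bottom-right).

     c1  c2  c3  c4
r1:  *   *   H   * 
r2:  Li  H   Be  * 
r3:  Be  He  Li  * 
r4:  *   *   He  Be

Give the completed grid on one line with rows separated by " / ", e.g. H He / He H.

At row 1, column 1: row 1 has {H}; column 1 has {Li,Be}; the diagonal has {H,Li,Be}; that leaves He.
At row 1, column 4: row 1 has {H,He}; column 4 has {Be}; that leaves Li.
At row 2, column 4: row 2 has {H,Li,Be}; column 4 has {Li,Be}; that leaves He.
At row 3, column 4: row 3 has {He,Li,Be}; column 4 has {He,Li,Be}; that leaves H.
At row 4, column 1: row 4 has {He,Be}; column 1 has {He,Li,Be}; that leaves H.
At row 4, column 2: row 4 has {H,He,Be}; column 2 has {H,He}; that leaves Li.
At row 1, column 2: row 1 has {H,He,Li}; column 2 has {H,He,Li}; that leaves Be.

He Be H Li / Li H Be He / Be He Li H / H Li He Be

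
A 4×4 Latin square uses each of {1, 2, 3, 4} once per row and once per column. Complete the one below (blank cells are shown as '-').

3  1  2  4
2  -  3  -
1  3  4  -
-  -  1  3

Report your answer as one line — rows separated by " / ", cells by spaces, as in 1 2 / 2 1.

Cell (r2,c2): row 2 has {2,3}; column 2 has {1,3} → 4.
Cell (r2,c4): row 2 has {2,3,4}; column 4 has {3,4} → 1.
Cell (r3,c4): row 3 has {1,3,4}; column 4 has {1,3,4} → 2.
Cell (r4,c1): row 4 has {1,3}; column 1 has {1,2,3} → 4.
Cell (r4,c2): row 4 has {1,3,4}; column 2 has {1,3,4} → 2.

3 1 2 4 / 2 4 3 1 / 1 3 4 2 / 4 2 1 3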